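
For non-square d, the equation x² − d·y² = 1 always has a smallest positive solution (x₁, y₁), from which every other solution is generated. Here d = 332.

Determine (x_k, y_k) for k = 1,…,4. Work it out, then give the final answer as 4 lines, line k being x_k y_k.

13447 738
361643617 19847772
9726043422151 533785979430
261572211433685377 14355640110942648

d=332: √d = [18; 4,1,1,8,1,1,4,36] (ℓ=8, even), read p_7/q_7
a_0=18:  p_0=18·1+0=18,  q_0=18·0+1=1
a_1=4:  p_1=4·18+1=73,  q_1=4·1+0=4
…
a_5=1:  p_5=1·1403+164=1567,  q_5=1·77+9=86
a_6=1:  p_6=1·1567+1403=2970,  q_6=1·86+77=163
a_7=4:  p_7=4·2970+1567=13447,  q_7=4·163+86=738
→ (13447, 738).  Check: 13447²=180821809, 332·738²=180821808, difference 1.
k=2:  x_2 = 13447·13447+332·738·738 = 361643617,  y_2 = 13447·738+738·13447 = 19847772
k=3:  x_3 = 13447·361643617+332·738·19847772 = 9726043422151,  y_3 = 13447·19847772+738·361643617 = 533785979430
k=4:  x_4 = 13447·9726043422151+332·738·533785979430 = 261572211433685377,  y_4 = 13447·533785979430+738·9726043422151 = 14355640110942648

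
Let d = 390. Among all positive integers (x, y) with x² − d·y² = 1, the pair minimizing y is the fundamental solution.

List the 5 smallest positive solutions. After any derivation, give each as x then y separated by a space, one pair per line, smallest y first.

79 4
12481 632
1971919 99852
311550721 15775984
49223041999 2492505620

d=390: √d = [19; 1,2,1,38] (ℓ=4, even), read p_3/q_3
step 0: (19, 1)  from 19·(1,0) + (0,1)
…
step 2: (59, 3)  from 2·(20,1) + (19,1)
step 3: (79, 4)  from 1·(59,3) + (20,1)
(x₁, y₁) = (79, 4);  79² − 390·4² = 1 ✓
n=2: (79,4)∘(79,4) = (79·79+390·4·4, 79·4+4·79) = (12481,632)
n=3: (12481,632)∘(79,4) = (79·12481+390·4·632, 79·632+4·12481) = (1971919,99852)
n=4: (1971919,99852)∘(79,4) = (79·1971919+390·4·99852, 79·99852+4·1971919) = (311550721,15775984)
n=5: (311550721,15775984)∘(79,4) = (79·311550721+390·4·15775984, 79·15775984+4·311550721) = (49223041999,2492505620)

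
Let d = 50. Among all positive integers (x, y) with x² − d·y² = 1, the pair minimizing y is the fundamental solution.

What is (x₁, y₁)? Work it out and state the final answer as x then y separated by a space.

√50 → a₀=7, period (14); ℓ=1 odd so k=1
a_0=7:  p_0=7·1+0=7,  q_0=7·0+1=1
a_1=14:  p_1=14·7+1=99,  q_1=14·1+0=14
fundamental: x₁=99, y₁=14  (since 9801 − 50·196 = 1)

99 14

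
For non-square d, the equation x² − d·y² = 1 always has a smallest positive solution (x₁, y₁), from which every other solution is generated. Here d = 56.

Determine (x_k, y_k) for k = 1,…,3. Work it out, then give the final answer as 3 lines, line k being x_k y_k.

√56 = [7; 2,14, …], period ℓ=2 (even) → k=1
a_0=7:  p_0=7·1+0=7,  q_0=7·0+1=1
a_1=2:  p_1=2·7+1=15,  q_1=2·1+0=2
→ (15, 2).  Check: 15²=225, 56·2²=224, difference 1.
k=2:  x_2 = 15·15+56·2·2 = 449,  y_2 = 15·2+2·15 = 60
k=3:  x_3 = 15·449+56·2·60 = 13455,  y_3 = 15·60+2·449 = 1798

15 2
449 60
13455 1798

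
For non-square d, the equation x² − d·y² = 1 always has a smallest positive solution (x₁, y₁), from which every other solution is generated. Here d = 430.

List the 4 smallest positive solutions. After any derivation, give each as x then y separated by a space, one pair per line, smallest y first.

[20; 1,2,1,3,1,…,2,1,40] for √430; ℓ=14 ⇒ convergent index 13
step 0: (20, 1)  from 20·(1,0) + (0,1)
step 1: (21, 1)  from 1·(20,1) + (1,0)
step 2: (62, 3)  from 2·(21,1) + (20,1)
step 3: (83, 4)  from 1·(62,3) + (21,1)
step 4: (311, 15)  from 3·(83,4) + (62,3)
step 5: (394, 19)  from 1·(311,15) + (83,4)
…
step 7: (21794, 1051)  from 8·(2675,129) + (394,19)
step 8: (133439, 6435)  from 6·(21794,1051) + (2675,129)
step 9: (155233, 7486)  from 1·(133439,6435) + (21794,1051)
step 10: (599138, 28893)  from 3·(155233,7486) + (133439,6435)
step 11: (754371, 36379)  from 1·(599138,28893) + (155233,7486)
step 12: (2107880, 101651)  from 2·(754371,36379) + (599138,28893)
step 13: (2862251, 138030)  from 1·(2107880,101651) + (754371,36379)
fundamental: x₁=2862251, y₁=138030  (since 8192480787001 − 430·19052280900 = 1)
(x_2, y_2) = (2862251·2862251 + 430·138030·138030, 2862251·138030 + 138030·2862251) = (16384961574001, 790153011060)
(x_3, y_3) = (2862251·16384961574001 + 430·138030·790153011060, 2862251·790153011060 + 138030·16384961574001) = (93795745300289010251, 4523232492118854090)
(x_4, y_4) = (2862251·93795745300289010251 + 430·138030·4523232492118854090, 2862251·4523232492118854090 + 138030·93795745300289010251) = (536933931562978654798296001, 25893253447598574322902120)

2862251 138030
16384961574001 790153011060
93795745300289010251 4523232492118854090
536933931562978654798296001 25893253447598574322902120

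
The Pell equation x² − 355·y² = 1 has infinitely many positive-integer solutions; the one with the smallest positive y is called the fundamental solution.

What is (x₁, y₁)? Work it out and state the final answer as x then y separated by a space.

954809 50676

d=355: √d = [18; 1,5,3,3,1,6,1,3,3,5,1,36] (ℓ=12, even), read p_11/q_11
a_0=18:  p_0=18·1+0=18,  q_0=18·0+1=1
…
a_5=1:  p_5=1·1187+358=1545,  q_5=1·63+19=82
…
a_10=5:  p_10=5·151391+46463=803418,  q_10=5·8035+2466=42641
a_11=1:  p_11=1·803418+151391=954809,  q_11=1·42641+8035=50676
(x₁, y₁) = (954809, 50676);  954809² − 355·50676² = 1 ✓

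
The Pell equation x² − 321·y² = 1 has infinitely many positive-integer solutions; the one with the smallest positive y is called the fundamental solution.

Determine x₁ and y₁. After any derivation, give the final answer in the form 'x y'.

215 12

√321 = [17; 1,10,1,34, …], period ℓ=4 (even) → k=3
step 0: (17, 1)  from 17·(1,0) + (0,1)
step 1: (18, 1)  from 1·(17,1) + (1,0)
step 2: (197, 11)  from 10·(18,1) + (17,1)
step 3: (215, 12)  from 1·(197,11) + (18,1)
→ (215, 12).  Check: 215²=46225, 321·12²=46224, difference 1.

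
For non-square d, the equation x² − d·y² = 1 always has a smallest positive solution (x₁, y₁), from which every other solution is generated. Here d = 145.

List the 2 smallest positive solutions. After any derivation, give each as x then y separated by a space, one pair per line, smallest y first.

289 24
167041 13872

[12; 24] for √145; ℓ=1 ⇒ convergent index 1
step 0: (12, 1)  from 12·(1,0) + (0,1)
step 1: (289, 24)  from 24·(12,1) + (1,0)
→ (289, 24).  Check: 289²=83521, 145·24²=83520, difference 1.
k=2:  x_2 = 289·289+145·24·24 = 167041,  y_2 = 289·24+24·289 = 13872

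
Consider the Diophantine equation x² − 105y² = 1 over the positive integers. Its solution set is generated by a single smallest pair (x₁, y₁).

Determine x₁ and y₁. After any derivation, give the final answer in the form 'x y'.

41 4

√105 = [10; 4,20, …], period ℓ=2 (even) → k=1
i=0: a=10 ⇒ p=10, q=1
i=1: a=4 ⇒ p=41, q=4
→ (41, 4).  Check: 41²=1681, 105·4²=1680, difference 1.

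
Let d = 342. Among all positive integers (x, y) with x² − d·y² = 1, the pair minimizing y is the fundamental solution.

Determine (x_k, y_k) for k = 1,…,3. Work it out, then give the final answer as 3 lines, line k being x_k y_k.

√342 → a₀=18, period (2,36); ℓ=2 even so k=1
k=0  a_k=18  p_k/q_k = 18/1
k=1  a_k=2  p_k/q_k = 37/2
fundamental: x₁=37, y₁=2  (since 1369 − 342·4 = 1)
k=2:  x_2 = 37·37+342·2·2 = 2737,  y_2 = 37·2+2·37 = 148
k=3:  x_3 = 37·2737+342·2·148 = 202501,  y_3 = 37·148+2·2737 = 10950

37 2
2737 148
202501 10950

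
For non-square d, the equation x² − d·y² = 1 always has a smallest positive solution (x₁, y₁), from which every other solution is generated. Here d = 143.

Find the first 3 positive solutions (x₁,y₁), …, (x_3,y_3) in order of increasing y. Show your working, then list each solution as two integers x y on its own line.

√143 = [11; 1,22, …], period ℓ=2 (even) → k=1
i=0: a=11 ⇒ p=11, q=1
i=1: a=1 ⇒ p=12, q=1
fundamental: x₁=12, y₁=1  (since 144 − 143·1 = 1)
(12+1√143)^2 = 287 + 24√143
(12+1√143)^3 = 6876 + 575√143

12 1
287 24
6876 575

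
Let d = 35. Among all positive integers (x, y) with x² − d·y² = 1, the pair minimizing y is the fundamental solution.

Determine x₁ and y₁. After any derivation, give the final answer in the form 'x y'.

d=35: √d = [5; 1,10] (ℓ=2, even), read p_1/q_1
step 0: (5, 1)  from 5·(1,0) + (0,1)
step 1: (6, 1)  from 1·(5,1) + (1,0)
→ (6, 1).  Check: 6²=36, 35·1²=35, difference 1.

6 1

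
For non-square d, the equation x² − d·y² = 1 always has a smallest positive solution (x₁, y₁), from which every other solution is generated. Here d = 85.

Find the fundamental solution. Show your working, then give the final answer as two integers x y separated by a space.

285769 30996

[9; 4,1,1,4,18] for √85; ℓ=5 ⇒ convergent index 9
a_0=9:  p_0=9·1+0=9,  q_0=9·0+1=1
…
a_2=1:  p_2=1·37+9=46,  q_2=1·4+1=5
a_3=1:  p_3=1·46+37=83,  q_3=1·5+4=9
a_4=4:  p_4=4·83+46=378,  q_4=4·9+5=41
a_5=18:  p_5=18·378+83=6887,  q_5=18·41+9=747
a_6=4:  p_6=4·6887+378=27926,  q_6=4·747+41=3029
a_7=1:  p_7=1·27926+6887=34813,  q_7=1·3029+747=3776
a_8=1:  p_8=1·34813+27926=62739,  q_8=1·3776+3029=6805
a_9=4:  p_9=4·62739+34813=285769,  q_9=4·6805+3776=30996
→ (285769, 30996).  Check: 285769²=81663921361, 85·30996²=81663921360, difference 1.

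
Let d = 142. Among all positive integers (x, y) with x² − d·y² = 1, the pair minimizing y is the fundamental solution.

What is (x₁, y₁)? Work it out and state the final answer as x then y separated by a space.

[11; 1,10,1,22] for √142; ℓ=4 ⇒ convergent index 3
k=0  a_k=11  p_k/q_k = 11/1
k=1  a_k=1  p_k/q_k = 12/1
k=2  a_k=10  p_k/q_k = 131/11
k=3  a_k=1  p_k/q_k = 143/12
(x₁, y₁) = (143, 12);  143² − 142·12² = 1 ✓

143 12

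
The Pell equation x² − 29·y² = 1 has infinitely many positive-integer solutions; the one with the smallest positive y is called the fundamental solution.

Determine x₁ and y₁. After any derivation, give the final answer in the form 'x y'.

√29 = [5; 2,1,1,2,10, …], period ℓ=5 (odd) → k=9
a_0=5:  p_0=5·1+0=5,  q_0=5·0+1=1
a_1=2:  p_1=2·5+1=11,  q_1=2·1+0=2
…
a_3=1:  p_3=1·16+11=27,  q_3=1·3+2=5
…
a_8=1:  p_8=1·2251+1524=3775,  q_8=1·418+283=701
a_9=2:  p_9=2·3775+2251=9801,  q_9=2·701+418=1820
fundamental: x₁=9801, y₁=1820  (since 96059601 − 29·3312400 = 1)

9801 1820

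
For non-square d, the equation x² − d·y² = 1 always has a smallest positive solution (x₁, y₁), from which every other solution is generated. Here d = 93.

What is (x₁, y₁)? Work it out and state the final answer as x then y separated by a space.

12151 1260

[9; 1,1,1,4,6,4,1,1,1,18] for √93; ℓ=10 ⇒ convergent index 9
k=0  a_k=9  p_k/q_k = 9/1
…
k=3  a_k=1  p_k/q_k = 29/3
…
k=8  a_k=1  p_k/q_k = 7821/811
k=9  a_k=1  p_k/q_k = 12151/1260
fundamental: x₁=12151, y₁=1260  (since 147646801 − 93·1587600 = 1)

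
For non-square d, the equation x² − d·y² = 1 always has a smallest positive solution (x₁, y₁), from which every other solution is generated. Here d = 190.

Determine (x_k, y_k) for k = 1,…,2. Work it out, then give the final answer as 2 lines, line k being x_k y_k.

52021 3774
5412368881 392654508

√190 → a₀=13, period (1,3,1,1,1,…,3,1,26); ℓ=14 even so k=13
i=0: a=13 ⇒ p=13, q=1
i=1: a=1 ⇒ p=14, q=1
i=2: a=3 ⇒ p=55, q=4
i=3: a=1 ⇒ p=69, q=5
i=4: a=1 ⇒ p=124, q=9
i=5: a=1 ⇒ p=193, q=14
i=6: a=2 ⇒ p=510, q=37
…
i=9: a=1 ⇒ p=4149, q=301
…
i=12: a=3 ⇒ p=40787, q=2959
i=13: a=1 ⇒ p=52021, q=3774
fundamental: x₁=52021, y₁=3774  (since 2706184441 − 190·14243076 = 1)
(52021+3774√190)^2 = 5412368881 + 392654508√190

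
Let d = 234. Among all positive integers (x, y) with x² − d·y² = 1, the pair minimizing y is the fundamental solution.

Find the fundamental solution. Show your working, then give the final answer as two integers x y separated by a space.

d=234: √d = [15; 3,2,1,2,1,2,3,30] (ℓ=8, even), read p_7/q_7
i=0: a=15 ⇒ p=15, q=1
i=1: a=3 ⇒ p=46, q=3
…
i=3: a=1 ⇒ p=153, q=10
…
i=6: a=2 ⇒ p=1545, q=101
i=7: a=3 ⇒ p=5201, q=340
fundamental: x₁=5201, y₁=340  (since 27050401 − 234·115600 = 1)

5201 340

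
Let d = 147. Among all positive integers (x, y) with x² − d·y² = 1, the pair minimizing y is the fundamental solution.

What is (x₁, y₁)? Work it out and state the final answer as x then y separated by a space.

97 8

√147 = [12; 8,24, …], period ℓ=2 (even) → k=1
i=0: a=12 ⇒ p=12, q=1
i=1: a=8 ⇒ p=97, q=8
→ (97, 8).  Check: 97²=9409, 147·8²=9408, difference 1.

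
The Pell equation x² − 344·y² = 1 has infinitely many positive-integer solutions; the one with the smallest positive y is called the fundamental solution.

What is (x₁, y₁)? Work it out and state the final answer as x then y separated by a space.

√344 → a₀=18, period (1,1,4,1,3,1,4,1,1,36); ℓ=10 even so k=9
step 0: (18, 1)  from 18·(1,0) + (0,1)
…
step 2: (37, 2)  from 1·(19,1) + (18,1)
…
step 8: (5694, 307)  from 1·(4711,254) + (983,53)
step 9: (10405, 561)  from 1·(5694,307) + (4711,254)
→ (10405, 561).  Check: 10405²=108264025, 344·561²=108264024, difference 1.

10405 561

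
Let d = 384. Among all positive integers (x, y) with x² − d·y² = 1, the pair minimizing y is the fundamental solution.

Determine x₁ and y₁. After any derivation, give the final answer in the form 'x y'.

√384 = [19; 1,1,2,9,2,1,1,38, …], period ℓ=8 (even) → k=7
k=0  a_k=19  p_k/q_k = 19/1
…
k=2  a_k=1  p_k/q_k = 39/2
k=3  a_k=2  p_k/q_k = 98/5
k=4  a_k=9  p_k/q_k = 921/47
…
k=6  a_k=1  p_k/q_k = 2861/146
k=7  a_k=1  p_k/q_k = 4801/245
(x₁, y₁) = (4801, 245);  4801² − 384·245² = 1 ✓

4801 245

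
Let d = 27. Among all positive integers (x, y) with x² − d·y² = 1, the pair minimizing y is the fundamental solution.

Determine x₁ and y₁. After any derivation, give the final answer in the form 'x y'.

√27 = [5; 5,10, …], period ℓ=2 (even) → k=1
step 0: (5, 1)  from 5·(1,0) + (0,1)
step 1: (26, 5)  from 5·(5,1) + (1,0)
→ (26, 5).  Check: 26²=676, 27·5²=675, difference 1.

26 5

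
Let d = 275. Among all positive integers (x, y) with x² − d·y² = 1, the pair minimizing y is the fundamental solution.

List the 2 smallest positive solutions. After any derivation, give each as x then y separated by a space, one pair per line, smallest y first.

199 12
79201 4776

√275 = [16; 1,1,2,1,1,32, …], period ℓ=6 (even) → k=5
a_0=16:  p_0=16·1+0=16,  q_0=16·0+1=1
a_1=1:  p_1=1·16+1=17,  q_1=1·1+0=1
a_2=1:  p_2=1·17+16=33,  q_2=1·1+1=2
a_3=2:  p_3=2·33+17=83,  q_3=2·2+1=5
a_4=1:  p_4=1·83+33=116,  q_4=1·5+2=7
a_5=1:  p_5=1·116+83=199,  q_5=1·7+5=12
(x₁, y₁) = (199, 12);  199² − 275·12² = 1 ✓
(199+12√275)^2 = 79201 + 4776√275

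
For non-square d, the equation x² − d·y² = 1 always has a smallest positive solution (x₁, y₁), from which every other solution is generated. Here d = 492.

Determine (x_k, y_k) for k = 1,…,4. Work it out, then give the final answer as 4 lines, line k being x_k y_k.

[22; 5,1,1,10,1,1,5,44] for √492; ℓ=8 ⇒ convergent index 7
k=0  a_k=22  p_k/q_k = 22/1
…
k=2  a_k=1  p_k/q_k = 133/6
…
k=5  a_k=1  p_k/q_k = 2817/127
k=6  a_k=1  p_k/q_k = 5390/243
k=7  a_k=5  p_k/q_k = 29767/1342
fundamental: x₁=29767, y₁=1342  (since 886074289 − 492·1800964 = 1)
k=2:  x_2 = 29767·29767+492·1342·1342 = 1772148577,  y_2 = 29767·1342+1342·29767 = 79894628
k=3:  x_3 = 29767·1772148577+492·1342·79894628 = 105503093353351,  y_3 = 29767·79894628+1342·1772148577 = 4756446782010
k=4:  x_4 = 29767·105503093353351+492·1342·4756446782010 = 6281021157926249857,  y_4 = 29767·4756446782010+1342·105503093353351 = 283170302640288712

29767 1342
1772148577 79894628
105503093353351 4756446782010
6281021157926249857 283170302640288712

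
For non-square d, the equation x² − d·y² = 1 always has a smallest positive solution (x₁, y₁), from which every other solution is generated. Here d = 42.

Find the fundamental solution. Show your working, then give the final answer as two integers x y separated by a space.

[6; 2,12] for √42; ℓ=2 ⇒ convergent index 1
step 0: (6, 1)  from 6·(1,0) + (0,1)
step 1: (13, 2)  from 2·(6,1) + (1,0)
→ (13, 2).  Check: 13²=169, 42·2²=168, difference 1.

13 2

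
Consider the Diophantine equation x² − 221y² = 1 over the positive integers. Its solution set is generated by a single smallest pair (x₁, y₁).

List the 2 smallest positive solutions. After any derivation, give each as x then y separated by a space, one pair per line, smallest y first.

√221 = [14; 1,6,2,6,1,28, …], period ℓ=6 (even) → k=5
step 0: (14, 1)  from 14·(1,0) + (0,1)
…
step 4: (1442, 97)  from 6·(223,15) + (104,7)
step 5: (1665, 112)  from 1·(1442,97) + (223,15)
→ (1665, 112).  Check: 1665²=2772225, 221·112²=2772224, difference 1.
k=2:  x_2 = 1665·1665+221·112·112 = 5544449,  y_2 = 1665·112+112·1665 = 372960

1665 112
5544449 372960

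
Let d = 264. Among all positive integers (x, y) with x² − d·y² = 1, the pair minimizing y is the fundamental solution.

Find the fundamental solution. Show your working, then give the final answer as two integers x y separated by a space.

√264 = [16; 4,32, …], period ℓ=2 (even) → k=1
step 0: (16, 1)  from 16·(1,0) + (0,1)
step 1: (65, 4)  from 4·(16,1) + (1,0)
fundamental: x₁=65, y₁=4  (since 4225 − 264·16 = 1)

65 4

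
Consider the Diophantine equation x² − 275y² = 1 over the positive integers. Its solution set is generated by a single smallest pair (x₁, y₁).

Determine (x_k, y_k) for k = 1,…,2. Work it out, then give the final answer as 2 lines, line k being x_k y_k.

√275 → a₀=16, period (1,1,2,1,1,32); ℓ=6 even so k=5
k=0  a_k=16  p_k/q_k = 16/1
k=1  a_k=1  p_k/q_k = 17/1
k=2  a_k=1  p_k/q_k = 33/2
k=3  a_k=2  p_k/q_k = 83/5
k=4  a_k=1  p_k/q_k = 116/7
k=5  a_k=1  p_k/q_k = 199/12
(x₁, y₁) = (199, 12);  199² − 275·12² = 1 ✓
(199+12√275)^2 = 79201 + 4776√275

199 12
79201 4776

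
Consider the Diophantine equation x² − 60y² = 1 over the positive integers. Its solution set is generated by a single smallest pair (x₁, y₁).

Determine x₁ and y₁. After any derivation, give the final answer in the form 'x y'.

31 4

√60 → a₀=7, period (1,2,1,14); ℓ=4 even so k=3
k=0  a_k=7  p_k/q_k = 7/1
…
k=2  a_k=2  p_k/q_k = 23/3
k=3  a_k=1  p_k/q_k = 31/4
→ (31, 4).  Check: 31²=961, 60·4²=960, difference 1.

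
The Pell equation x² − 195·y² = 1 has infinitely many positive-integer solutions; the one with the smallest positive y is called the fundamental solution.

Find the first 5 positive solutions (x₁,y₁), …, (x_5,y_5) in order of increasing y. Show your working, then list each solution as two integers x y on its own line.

d=195: √d = [13; 1,26] (ℓ=2, even), read p_1/q_1
i=0: a=13 ⇒ p=13, q=1
i=1: a=1 ⇒ p=14, q=1
fundamental: x₁=14, y₁=1  (since 196 − 195·1 = 1)
n=2: (14,1)∘(14,1) = (14·14+195·1·1, 14·1+1·14) = (391,28)
n=3: (391,28)∘(14,1) = (14·391+195·1·28, 14·28+1·391) = (10934,783)
n=4: (10934,783)∘(14,1) = (14·10934+195·1·783, 14·783+1·10934) = (305761,21896)
n=5: (305761,21896)∘(14,1) = (14·305761+195·1·21896, 14·21896+1·305761) = (8550374,612305)

14 1
391 28
10934 783
305761 21896
8550374 612305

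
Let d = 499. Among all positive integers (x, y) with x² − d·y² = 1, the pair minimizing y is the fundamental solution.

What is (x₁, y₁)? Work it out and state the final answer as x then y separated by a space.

4490 201

[22; 2,1,21,1,2,44] for √499; ℓ=6 ⇒ convergent index 5
k=0  a_k=22  p_k/q_k = 22/1
k=1  a_k=2  p_k/q_k = 45/2
k=2  a_k=1  p_k/q_k = 67/3
k=3  a_k=21  p_k/q_k = 1452/65
k=4  a_k=1  p_k/q_k = 1519/68
k=5  a_k=2  p_k/q_k = 4490/201
fundamental: x₁=4490, y₁=201  (since 20160100 − 499·40401 = 1)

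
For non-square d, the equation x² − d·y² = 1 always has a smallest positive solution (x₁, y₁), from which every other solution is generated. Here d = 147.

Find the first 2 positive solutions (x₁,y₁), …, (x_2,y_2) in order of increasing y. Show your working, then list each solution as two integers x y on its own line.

√147 = [12; 8,24, …], period ℓ=2 (even) → k=1
step 0: (12, 1)  from 12·(1,0) + (0,1)
step 1: (97, 8)  from 8·(12,1) + (1,0)
(x₁, y₁) = (97, 8);  97² − 147·8² = 1 ✓
k=2:  x_2 = 97·97+147·8·8 = 18817,  y_2 = 97·8+8·97 = 1552

97 8
18817 1552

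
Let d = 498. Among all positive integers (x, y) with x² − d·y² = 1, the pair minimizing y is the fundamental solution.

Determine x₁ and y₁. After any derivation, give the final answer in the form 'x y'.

[22; 3,6,22,6,3,44] for √498; ℓ=6 ⇒ convergent index 5
a_0=22:  p_0=22·1+0=22,  q_0=22·0+1=1
a_1=3:  p_1=3·22+1=67,  q_1=3·1+0=3
…
a_4=6:  p_4=6·9395+424=56794,  q_4=6·421+19=2545
a_5=3:  p_5=3·56794+9395=179777,  q_5=3·2545+421=8056
(x₁, y₁) = (179777, 8056);  179777² − 498·8056² = 1 ✓

179777 8056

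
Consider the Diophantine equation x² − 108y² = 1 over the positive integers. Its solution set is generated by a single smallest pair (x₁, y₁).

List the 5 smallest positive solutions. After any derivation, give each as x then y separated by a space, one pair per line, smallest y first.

√108 = [10; 2,1,1,4,1,1,2,20, …], period ℓ=8 (even) → k=7
a_0=10:  p_0=10·1+0=10,  q_0=10·0+1=1
…
a_2=1:  p_2=1·21+10=31,  q_2=1·2+1=3
a_3=1:  p_3=1·31+21=52,  q_3=1·3+2=5
…
a_5=1:  p_5=1·239+52=291,  q_5=1·23+5=28
a_6=1:  p_6=1·291+239=530,  q_6=1·28+23=51
a_7=2:  p_7=2·530+291=1351,  q_7=2·51+28=130
→ (1351, 130).  Check: 1351²=1825201, 108·130²=1825200, difference 1.
n=2: (1351,130)∘(1351,130) = (1351·1351+108·130·130, 1351·130+130·1351) = (3650401,351260)
n=3: (3650401,351260)∘(1351,130) = (1351·3650401+108·130·351260, 1351·351260+130·3650401) = (9863382151,949104390)
n=4: (9863382151,949104390)∘(1351,130) = (1351·9863382151+108·130·949104390, 1351·949104390+130·9863382151) = (26650854921601,2564479710520)
n=5: (26650854921601,2564479710520)∘(1351,130) = (1351·26650854921601+108·130·2564479710520, 1351·2564479710520+130·26650854921601) = (72010600134783751,6929223228720650)

1351 130
3650401 351260
9863382151 949104390
26650854921601 2564479710520
72010600134783751 6929223228720650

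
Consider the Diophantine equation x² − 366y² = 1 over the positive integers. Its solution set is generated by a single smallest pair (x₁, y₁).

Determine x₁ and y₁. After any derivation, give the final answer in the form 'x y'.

907925 47458

√366 → a₀=19, period (7,1,1,1,2,12,2,1,1,1,7,38); ℓ=12 even so k=11
a_0=19:  p_0=19·1+0=19,  q_0=19·0+1=1
a_1=7:  p_1=7·19+1=134,  q_1=7·1+0=7
…
a_7=2:  p_7=2·14444+1167=30055,  q_7=2·755+61=1571
…
a_10=1:  p_10=1·74554+44499=119053,  q_10=1·3897+2326=6223
a_11=7:  p_11=7·119053+74554=907925,  q_11=7·6223+3897=47458
(x₁, y₁) = (907925, 47458);  907925² − 366·47458² = 1 ✓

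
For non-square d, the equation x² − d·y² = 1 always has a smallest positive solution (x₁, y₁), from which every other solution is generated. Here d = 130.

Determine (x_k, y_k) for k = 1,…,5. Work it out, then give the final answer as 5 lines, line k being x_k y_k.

√130 → a₀=11, period (2,2,22); ℓ=3 odd so k=5
i=0: a=11 ⇒ p=11, q=1
…
i=4: a=2 ⇒ p=2611, q=229
i=5: a=2 ⇒ p=6499, q=570
(x₁, y₁) = (6499, 570);  6499² − 130·570² = 1 ✓
n=2: (6499,570)∘(6499,570) = (6499·6499+130·570·570, 6499·570+570·6499) = (84474001,7408860)
n=3: (84474001,7408860)∘(6499,570) = (6499·84474001+130·570·7408860, 6499·7408860+570·84474001) = (1097993058499,96300361710)
n=4: (1097993058499,96300361710)∘(6499,570) = (6499·1097993058499+130·570·96300361710, 6499·96300361710+570·1097993058499) = (14271713689896001,1251712094097720)
n=5: (14271713689896001,1251712094097720)∘(6499,570) = (6499·14271713689896001+130·570·1251712094097720, 6499·1251712094097720+570·14271713689896001) = (185503733443275162499,16269753702781802850)

6499 570
84474001 7408860
1097993058499 96300361710
14271713689896001 1251712094097720
185503733443275162499 16269753702781802850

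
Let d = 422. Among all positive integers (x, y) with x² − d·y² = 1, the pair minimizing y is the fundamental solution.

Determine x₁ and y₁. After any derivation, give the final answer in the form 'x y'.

d=422: √d = [20; 1,1,5,2,1,…,1,1,40] (ℓ=14, even), read p_13/q_13
a_0=20:  p_0=20·1+0=20,  q_0=20·0+1=1
…
a_3=5:  p_3=5·41+21=226,  q_3=5·2+1=11
…
a_7=20:  p_7=20·2650+719=53719,  q_7=20·129+35=2615
a_8=3:  p_8=3·53719+2650=163807,  q_8=3·2615+129=7974
…
a_10=2:  p_10=2·217526+163807=598859,  q_10=2·10589+7974=29152
…
a_12=1:  p_12=1·3211821+598859=3810680,  q_12=1·156349+29152=185501
a_13=1:  p_13=1·3810680+3211821=7022501,  q_13=1·185501+156349=341850
(x₁, y₁) = (7022501, 341850);  7022501² − 422·341850² = 1 ✓

7022501 341850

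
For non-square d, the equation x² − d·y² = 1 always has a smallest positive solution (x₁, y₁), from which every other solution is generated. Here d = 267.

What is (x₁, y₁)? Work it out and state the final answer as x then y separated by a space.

√267 = [16; 2,1,15,1,2,32, …], period ℓ=6 (even) → k=5
a_0=16:  p_0=16·1+0=16,  q_0=16·0+1=1
…
a_2=1:  p_2=1·33+16=49,  q_2=1·2+1=3
a_3=15:  p_3=15·49+33=768,  q_3=15·3+2=47
a_4=1:  p_4=1·768+49=817,  q_4=1·47+3=50
a_5=2:  p_5=2·817+768=2402,  q_5=2·50+47=147
fundamental: x₁=2402, y₁=147  (since 5769604 − 267·21609 = 1)

2402 147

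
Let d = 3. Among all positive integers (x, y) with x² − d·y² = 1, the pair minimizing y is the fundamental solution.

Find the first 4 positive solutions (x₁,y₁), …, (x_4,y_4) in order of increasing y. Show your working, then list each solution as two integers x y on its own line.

2 1
7 4
26 15
97 56

[1; 1,2] for √3; ℓ=2 ⇒ convergent index 1
i=0: a=1 ⇒ p=1, q=1
i=1: a=1 ⇒ p=2, q=1
→ (2, 1).  Check: 2²=4, 3·1²=3, difference 1.
n=2: (2,1)∘(2,1) = (2·2+3·1·1, 2·1+1·2) = (7,4)
n=3: (7,4)∘(2,1) = (2·7+3·1·4, 2·4+1·7) = (26,15)
n=4: (26,15)∘(2,1) = (2·26+3·1·15, 2·15+1·26) = (97,56)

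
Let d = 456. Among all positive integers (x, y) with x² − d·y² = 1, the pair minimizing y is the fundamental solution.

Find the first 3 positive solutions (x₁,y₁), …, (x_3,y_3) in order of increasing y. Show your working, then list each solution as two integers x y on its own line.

1025 48
2101249 98400
4307559425 201719952

√456 = [21; 2,1,4,1,2,42, …], period ℓ=6 (even) → k=5
a_0=21:  p_0=21·1+0=21,  q_0=21·0+1=1
a_1=2:  p_1=2·21+1=43,  q_1=2·1+0=2
…
a_3=4:  p_3=4·64+43=299,  q_3=4·3+2=14
a_4=1:  p_4=1·299+64=363,  q_4=1·14+3=17
a_5=2:  p_5=2·363+299=1025,  q_5=2·17+14=48
→ (1025, 48).  Check: 1025²=1050625, 456·48²=1050624, difference 1.
(x_2, y_2) = (1025·1025 + 456·48·48, 1025·48 + 48·1025) = (2101249, 98400)
(x_3, y_3) = (1025·2101249 + 456·48·98400, 1025·98400 + 48·2101249) = (4307559425, 201719952)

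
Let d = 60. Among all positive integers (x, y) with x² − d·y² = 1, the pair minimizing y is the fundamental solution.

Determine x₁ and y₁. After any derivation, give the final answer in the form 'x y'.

√60 = [7; 1,2,1,14, …], period ℓ=4 (even) → k=3
k=0  a_k=7  p_k/q_k = 7/1
k=1  a_k=1  p_k/q_k = 8/1
k=2  a_k=2  p_k/q_k = 23/3
k=3  a_k=1  p_k/q_k = 31/4
fundamental: x₁=31, y₁=4  (since 961 − 60·16 = 1)

31 4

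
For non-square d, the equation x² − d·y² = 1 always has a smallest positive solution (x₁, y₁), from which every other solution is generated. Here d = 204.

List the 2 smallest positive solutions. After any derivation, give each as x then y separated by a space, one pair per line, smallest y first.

d=204: √d = [14; 3,1,1,6,1,1,3,28] (ℓ=8, even), read p_7/q_7
step 0: (14, 1)  from 14·(1,0) + (0,1)
step 1: (43, 3)  from 3·(14,1) + (1,0)
…
step 4: (657, 46)  from 6·(100,7) + (57,4)
step 5: (757, 53)  from 1·(657,46) + (100,7)
step 6: (1414, 99)  from 1·(757,53) + (657,46)
step 7: (4999, 350)  from 3·(1414,99) + (757,53)
(x₁, y₁) = (4999, 350);  4999² − 204·350² = 1 ✓
(x_2, y_2) = (4999·4999 + 204·350·350, 4999·350 + 350·4999) = (49980001, 3499300)

4999 350
49980001 3499300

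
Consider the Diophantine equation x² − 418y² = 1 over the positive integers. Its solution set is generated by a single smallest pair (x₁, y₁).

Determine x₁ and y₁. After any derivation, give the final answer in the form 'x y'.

√418 → a₀=20, period (2,4,20,4,2,40); ℓ=6 even so k=5
k=0  a_k=20  p_k/q_k = 20/1
k=1  a_k=2  p_k/q_k = 41/2
k=2  a_k=4  p_k/q_k = 184/9
…
k=4  a_k=4  p_k/q_k = 15068/737
k=5  a_k=2  p_k/q_k = 33857/1656
(x₁, y₁) = (33857, 1656);  33857² − 418·1656² = 1 ✓

33857 1656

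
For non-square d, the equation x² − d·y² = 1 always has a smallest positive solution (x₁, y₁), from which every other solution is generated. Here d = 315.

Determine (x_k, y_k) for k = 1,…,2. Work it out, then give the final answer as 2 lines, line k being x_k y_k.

71 4
10081 568

[17; 1,2,1,34] for √315; ℓ=4 ⇒ convergent index 3
i=0: a=17 ⇒ p=17, q=1
…
i=2: a=2 ⇒ p=53, q=3
i=3: a=1 ⇒ p=71, q=4
(x₁, y₁) = (71, 4);  71² − 315·4² = 1 ✓
(x_2, y_2) = (71·71 + 315·4·4, 71·4 + 4·71) = (10081, 568)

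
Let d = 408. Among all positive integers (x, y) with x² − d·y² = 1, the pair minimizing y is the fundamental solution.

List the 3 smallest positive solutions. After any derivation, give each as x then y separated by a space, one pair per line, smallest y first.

101 5
20401 1010
4120901 204015

√408 → a₀=20, period (5,40); ℓ=2 even so k=1
i=0: a=20 ⇒ p=20, q=1
i=1: a=5 ⇒ p=101, q=5
→ (101, 5).  Check: 101²=10201, 408·5²=10200, difference 1.
(x_2, y_2) = (101·101 + 408·5·5, 101·5 + 5·101) = (20401, 1010)
(x_3, y_3) = (101·20401 + 408·5·1010, 101·1010 + 5·20401) = (4120901, 204015)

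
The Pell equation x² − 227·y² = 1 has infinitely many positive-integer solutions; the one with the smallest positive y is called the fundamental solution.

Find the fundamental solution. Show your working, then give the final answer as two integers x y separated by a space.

226 15

√227 = [15; 15,30, …], period ℓ=2 (even) → k=1
k=0  a_k=15  p_k/q_k = 15/1
k=1  a_k=15  p_k/q_k = 226/15
→ (226, 15).  Check: 226²=51076, 227·15²=51075, difference 1.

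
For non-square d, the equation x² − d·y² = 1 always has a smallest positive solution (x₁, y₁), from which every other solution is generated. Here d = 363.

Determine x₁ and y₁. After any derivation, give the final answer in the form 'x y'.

[19; 19,38] for √363; ℓ=2 ⇒ convergent index 1
a_0=19:  p_0=19·1+0=19,  q_0=19·0+1=1
a_1=19:  p_1=19·19+1=362,  q_1=19·1+0=19
→ (362, 19).  Check: 362²=131044, 363·19²=131043, difference 1.

362 19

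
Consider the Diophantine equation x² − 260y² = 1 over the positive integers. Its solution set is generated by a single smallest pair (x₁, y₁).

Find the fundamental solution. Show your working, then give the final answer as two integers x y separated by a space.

129 8

d=260: √d = [16; 8,32] (ℓ=2, even), read p_1/q_1
i=0: a=16 ⇒ p=16, q=1
i=1: a=8 ⇒ p=129, q=8
(x₁, y₁) = (129, 8);  129² − 260·8² = 1 ✓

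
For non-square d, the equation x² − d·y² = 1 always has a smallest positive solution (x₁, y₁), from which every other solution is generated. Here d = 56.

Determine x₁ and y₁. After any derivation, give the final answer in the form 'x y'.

√56 → a₀=7, period (2,14); ℓ=2 even so k=1
step 0: (7, 1)  from 7·(1,0) + (0,1)
step 1: (15, 2)  from 2·(7,1) + (1,0)
(x₁, y₁) = (15, 2);  15² − 56·2² = 1 ✓

15 2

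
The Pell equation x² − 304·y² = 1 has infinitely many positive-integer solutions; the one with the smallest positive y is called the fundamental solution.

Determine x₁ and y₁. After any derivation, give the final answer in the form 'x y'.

√304 = [17; 2,3,2,1,1,1,1,1,2,3,2,34, …], period ℓ=12 (even) → k=11
a_0=17:  p_0=17·1+0=17,  q_0=17·0+1=1
a_1=2:  p_1=2·17+1=35,  q_1=2·1+0=2
…
a_4=1:  p_4=1·279+122=401,  q_4=1·16+7=23
a_5=1:  p_5=1·401+279=680,  q_5=1·23+16=39
…
a_10=3:  p_10=3·7445+2842=25177,  q_10=3·427+163=1444
a_11=2:  p_11=2·25177+7445=57799,  q_11=2·1444+427=3315
→ (57799, 3315).  Check: 57799²=3340724401, 304·3315²=3340724400, difference 1.

57799 3315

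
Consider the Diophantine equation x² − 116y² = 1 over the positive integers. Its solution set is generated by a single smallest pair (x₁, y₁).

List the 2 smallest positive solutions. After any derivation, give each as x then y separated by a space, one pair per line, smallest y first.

9801 910
192119201 17837820

√116 = [10; 1,3,2,1,4,1,2,3,1,20, …], period ℓ=10 (even) → k=9
a_0=10:  p_0=10·1+0=10,  q_0=10·0+1=1
a_1=1:  p_1=1·10+1=11,  q_1=1·1+0=1
a_2=3:  p_2=3·11+10=43,  q_2=3·1+1=4
…
a_5=4:  p_5=4·140+97=657,  q_5=4·13+9=61
…
a_7=2:  p_7=2·797+657=2251,  q_7=2·74+61=209
a_8=3:  p_8=3·2251+797=7550,  q_8=3·209+74=701
a_9=1:  p_9=1·7550+2251=9801,  q_9=1·701+209=910
(x₁, y₁) = (9801, 910);  9801² − 116·910² = 1 ✓
(9801+910√116)^2 = 192119201 + 17837820√116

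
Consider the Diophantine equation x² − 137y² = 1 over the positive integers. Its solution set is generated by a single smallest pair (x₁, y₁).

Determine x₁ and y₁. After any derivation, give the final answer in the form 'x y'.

√137 → a₀=11, period (1,2,2,1,1,2,2,1,22); ℓ=9 odd so k=17
i=0: a=11 ⇒ p=11, q=1
i=1: a=1 ⇒ p=12, q=1
…
i=3: a=2 ⇒ p=82, q=7
i=4: a=1 ⇒ p=117, q=10
i=5: a=1 ⇒ p=199, q=17
i=6: a=2 ⇒ p=515, q=44
i=7: a=2 ⇒ p=1229, q=105
i=8: a=1 ⇒ p=1744, q=149
i=9: a=22 ⇒ p=39597, q=3383
i=10: a=1 ⇒ p=41341, q=3532
…
i=13: a=1 ⇒ p=408178, q=34873
i=14: a=1 ⇒ p=694077, q=59299
…
i=16: a=2 ⇒ p=4286741, q=366241
i=17: a=1 ⇒ p=6083073, q=519712
fundamental: x₁=6083073, y₁=519712  (since 37003777123329 − 137·270100562944 = 1)

6083073 519712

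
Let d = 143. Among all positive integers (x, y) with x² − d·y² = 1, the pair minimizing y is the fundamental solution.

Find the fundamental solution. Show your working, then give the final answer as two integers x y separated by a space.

12 1

√143 → a₀=11, period (1,22); ℓ=2 even so k=1
i=0: a=11 ⇒ p=11, q=1
i=1: a=1 ⇒ p=12, q=1
→ (12, 1).  Check: 12²=144, 143·1²=143, difference 1.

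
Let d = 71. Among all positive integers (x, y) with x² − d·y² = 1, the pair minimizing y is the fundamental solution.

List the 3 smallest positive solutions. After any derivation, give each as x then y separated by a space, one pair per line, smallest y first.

√71 = [8; 2,2,1,7,1,2,2,16, …], period ℓ=8 (even) → k=7
a_0=8:  p_0=8·1+0=8,  q_0=8·0+1=1
…
a_2=2:  p_2=2·17+8=42,  q_2=2·2+1=5
…
a_4=7:  p_4=7·59+42=455,  q_4=7·7+5=54
a_5=1:  p_5=1·455+59=514,  q_5=1·54+7=61
a_6=2:  p_6=2·514+455=1483,  q_6=2·61+54=176
a_7=2:  p_7=2·1483+514=3480,  q_7=2·176+61=413
→ (3480, 413).  Check: 3480²=12110400, 71·413²=12110399, difference 1.
(x_2, y_2) = (3480·3480 + 71·413·413, 3480·413 + 413·3480) = (24220799, 2874480)
(x_3, y_3) = (3480·24220799 + 71·413·2874480, 3480·2874480 + 413·24220799) = (168576757560, 20006380387)

3480 413
24220799 2874480
168576757560 20006380387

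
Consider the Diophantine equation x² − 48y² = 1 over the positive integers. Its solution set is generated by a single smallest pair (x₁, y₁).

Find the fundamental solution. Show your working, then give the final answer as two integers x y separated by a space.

7 1

d=48: √d = [6; 1,12] (ℓ=2, even), read p_1/q_1
step 0: (6, 1)  from 6·(1,0) + (0,1)
step 1: (7, 1)  from 1·(6,1) + (1,0)
fundamental: x₁=7, y₁=1  (since 49 − 48·1 = 1)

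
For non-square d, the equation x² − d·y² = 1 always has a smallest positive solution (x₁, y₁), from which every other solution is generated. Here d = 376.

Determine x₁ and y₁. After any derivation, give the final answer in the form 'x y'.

√376 = [19; 2,1,1,3,1,…,1,2,38, …], period ℓ=16 (even) → k=15
k=0  a_k=19  p_k/q_k = 19/1
…
k=3  a_k=1  p_k/q_k = 97/5
k=4  a_k=3  p_k/q_k = 349/18
k=5  a_k=1  p_k/q_k = 446/23
…
k=7  a_k=2  p_k/q_k = 2928/151
…
k=9  a_k=2  p_k/q_k = 28834/1487
k=10  a_k=2  p_k/q_k = 70621/3642
…
k=14  a_k=1  p_k/q_k = 837427/43187
k=15  a_k=2  p_k/q_k = 2143295/110532
→ (2143295, 110532).  Check: 2143295²=4593713457025, 376·110532²=4593713457024, difference 1.

2143295 110532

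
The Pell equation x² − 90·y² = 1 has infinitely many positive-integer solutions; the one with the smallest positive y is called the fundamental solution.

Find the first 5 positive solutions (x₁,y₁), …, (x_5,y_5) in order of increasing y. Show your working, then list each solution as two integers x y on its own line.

19 2
721 76
27379 2886
1039681 109592
39480499 4161610

√90 = [9; 2,18, …], period ℓ=2 (even) → k=1
step 0: (9, 1)  from 9·(1,0) + (0,1)
step 1: (19, 2)  from 2·(9,1) + (1,0)
(x₁, y₁) = (19, 2);  19² − 90·2² = 1 ✓
n=2: (19,2)∘(19,2) = (19·19+90·2·2, 19·2+2·19) = (721,76)
n=3: (721,76)∘(19,2) = (19·721+90·2·76, 19·76+2·721) = (27379,2886)
n=4: (27379,2886)∘(19,2) = (19·27379+90·2·2886, 19·2886+2·27379) = (1039681,109592)
n=5: (1039681,109592)∘(19,2) = (19·1039681+90·2·109592, 19·109592+2·1039681) = (39480499,4161610)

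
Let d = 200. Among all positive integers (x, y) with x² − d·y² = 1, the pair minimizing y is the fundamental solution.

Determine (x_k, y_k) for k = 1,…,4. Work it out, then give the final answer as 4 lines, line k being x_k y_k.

99 7
19601 1386
3880899 274421
768398401 54333972

√200 → a₀=14, period (7,28); ℓ=2 even so k=1
i=0: a=14 ⇒ p=14, q=1
i=1: a=7 ⇒ p=99, q=7
fundamental: x₁=99, y₁=7  (since 9801 − 200·49 = 1)
(99+7√200)^2 = 19601 + 1386√200
(99+7√200)^3 = 3880899 + 274421√200
(99+7√200)^4 = 768398401 + 54333972√200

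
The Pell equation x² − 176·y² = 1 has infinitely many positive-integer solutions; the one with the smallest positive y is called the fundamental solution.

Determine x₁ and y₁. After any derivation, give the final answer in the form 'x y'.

199 15

[13; 3,1,3,26] for √176; ℓ=4 ⇒ convergent index 3
i=0: a=13 ⇒ p=13, q=1
…
i=2: a=1 ⇒ p=53, q=4
i=3: a=3 ⇒ p=199, q=15
(x₁, y₁) = (199, 15);  199² − 176·15² = 1 ✓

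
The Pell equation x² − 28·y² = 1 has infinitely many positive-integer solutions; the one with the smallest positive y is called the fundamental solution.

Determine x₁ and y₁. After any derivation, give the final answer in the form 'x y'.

√28 = [5; 3,2,3,10, …], period ℓ=4 (even) → k=3
a_0=5:  p_0=5·1+0=5,  q_0=5·0+1=1
a_1=3:  p_1=3·5+1=16,  q_1=3·1+0=3
a_2=2:  p_2=2·16+5=37,  q_2=2·3+1=7
a_3=3:  p_3=3·37+16=127,  q_3=3·7+3=24
fundamental: x₁=127, y₁=24  (since 16129 − 28·576 = 1)

127 24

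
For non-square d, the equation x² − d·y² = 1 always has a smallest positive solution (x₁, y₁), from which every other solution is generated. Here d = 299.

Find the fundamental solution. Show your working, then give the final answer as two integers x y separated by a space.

415 24

√299 = [17; 3,2,3,34, …], period ℓ=4 (even) → k=3
k=0  a_k=17  p_k/q_k = 17/1
…
k=2  a_k=2  p_k/q_k = 121/7
k=3  a_k=3  p_k/q_k = 415/24
(x₁, y₁) = (415, 24);  415² − 299·24² = 1 ✓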